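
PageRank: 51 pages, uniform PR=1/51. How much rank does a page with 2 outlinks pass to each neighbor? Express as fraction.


Initial PR = 1/51 = 1/51
Outlinks = 2
Contribution per link = PR / outlinks
= 1/51 / 2
= 1/102

1/102


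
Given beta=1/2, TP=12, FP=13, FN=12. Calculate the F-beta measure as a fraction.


P = TP/(TP+FP) = 12/25 = 12/25
R = TP/(TP+FN) = 12/24 = 1/2
beta^2 = 1/2^2 = 1/4
(1 + beta^2) = 5/4
Numerator = (1+beta^2)*P*R = 3/10
Denominator = beta^2*P + R = 3/25 + 1/2 = 31/50
F_beta = 15/31

15/31


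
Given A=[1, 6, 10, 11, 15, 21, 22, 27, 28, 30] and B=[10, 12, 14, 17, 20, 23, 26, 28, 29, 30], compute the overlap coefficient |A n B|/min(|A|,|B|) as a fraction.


A intersect B = [10, 28, 30]
|A intersect B| = 3
min(|A|, |B|) = min(10, 10) = 10
Overlap = 3 / 10 = 3/10

3/10


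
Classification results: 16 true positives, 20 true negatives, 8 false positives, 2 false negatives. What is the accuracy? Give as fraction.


Accuracy = (TP + TN) / (TP + TN + FP + FN)
TP + TN = 16 + 20 = 36
Total = 16 + 20 + 8 + 2 = 46
Accuracy = 36 / 46 = 18/23

18/23


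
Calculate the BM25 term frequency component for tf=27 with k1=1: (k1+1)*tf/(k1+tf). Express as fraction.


BM25 TF component = (k1+1)*tf / (k1+tf)
k1 = 1, tf = 27
Numerator = (1+1)*27 = 54
Denominator = 1 + 27 = 28
= 54/28 = 27/14

27/14


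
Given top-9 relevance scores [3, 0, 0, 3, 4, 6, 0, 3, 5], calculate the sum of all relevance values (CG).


Cumulative Gain = sum of relevance scores
Position 1: rel=3, running sum=3
Position 2: rel=0, running sum=3
Position 3: rel=0, running sum=3
Position 4: rel=3, running sum=6
Position 5: rel=4, running sum=10
Position 6: rel=6, running sum=16
Position 7: rel=0, running sum=16
Position 8: rel=3, running sum=19
Position 9: rel=5, running sum=24
CG = 24

24


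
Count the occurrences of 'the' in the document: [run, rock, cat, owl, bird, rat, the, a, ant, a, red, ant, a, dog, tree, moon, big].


Document has 17 words
Scanning for 'the':
Found at positions: [6]
Count = 1

1


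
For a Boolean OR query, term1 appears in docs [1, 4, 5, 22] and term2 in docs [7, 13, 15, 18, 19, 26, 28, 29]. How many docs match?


Boolean OR: find union of posting lists
term1 docs: [1, 4, 5, 22]
term2 docs: [7, 13, 15, 18, 19, 26, 28, 29]
Union: [1, 4, 5, 7, 13, 15, 18, 19, 22, 26, 28, 29]
|union| = 12

12


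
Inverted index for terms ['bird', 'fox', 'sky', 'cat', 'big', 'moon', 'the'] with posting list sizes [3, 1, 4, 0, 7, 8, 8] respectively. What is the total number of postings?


Summing posting list sizes:
'bird': 3 postings
'fox': 1 postings
'sky': 4 postings
'cat': 0 postings
'big': 7 postings
'moon': 8 postings
'the': 8 postings
Total = 3 + 1 + 4 + 0 + 7 + 8 + 8 = 31

31


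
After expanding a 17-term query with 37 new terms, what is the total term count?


Original terms: 17
Expansion terms: 37
Total = 17 + 37 = 54

54


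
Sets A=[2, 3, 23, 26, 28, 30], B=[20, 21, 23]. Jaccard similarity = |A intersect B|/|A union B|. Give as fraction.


A intersect B = [23]
|A intersect B| = 1
A union B = [2, 3, 20, 21, 23, 26, 28, 30]
|A union B| = 8
Jaccard = 1/8 = 1/8

1/8


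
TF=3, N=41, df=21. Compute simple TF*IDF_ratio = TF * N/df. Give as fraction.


TF * (N/df)
= 3 * (41/21)
= 3 * 41/21
= 41/7

41/7


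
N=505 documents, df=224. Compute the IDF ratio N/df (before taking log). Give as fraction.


IDF ratio = N / df
= 505 / 224
= 505/224

505/224


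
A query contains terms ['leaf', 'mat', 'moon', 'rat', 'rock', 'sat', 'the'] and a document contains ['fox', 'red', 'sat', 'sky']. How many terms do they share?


Query terms: ['leaf', 'mat', 'moon', 'rat', 'rock', 'sat', 'the']
Document terms: ['fox', 'red', 'sat', 'sky']
Common terms: ['sat']
Overlap count = 1

1


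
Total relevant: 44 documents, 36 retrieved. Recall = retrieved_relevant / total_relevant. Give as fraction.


Recall = retrieved_relevant / total_relevant
= 36 / 44
= 36 / (36 + 8)
= 9/11

9/11


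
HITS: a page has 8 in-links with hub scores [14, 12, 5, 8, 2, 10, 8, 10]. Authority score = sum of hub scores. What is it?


Authority = sum of hub scores of in-linkers
In-link 1: hub score = 14
In-link 2: hub score = 12
In-link 3: hub score = 5
In-link 4: hub score = 8
In-link 5: hub score = 2
In-link 6: hub score = 10
In-link 7: hub score = 8
In-link 8: hub score = 10
Authority = 14 + 12 + 5 + 8 + 2 + 10 + 8 + 10 = 69

69


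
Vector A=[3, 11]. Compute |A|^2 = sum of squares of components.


|A|^2 = sum of squared components
A[0]^2 = 3^2 = 9
A[1]^2 = 11^2 = 121
Sum = 9 + 121 = 130

130


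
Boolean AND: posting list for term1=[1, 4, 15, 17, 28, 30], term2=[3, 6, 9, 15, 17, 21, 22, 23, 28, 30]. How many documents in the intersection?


Boolean AND: find intersection of posting lists
term1 docs: [1, 4, 15, 17, 28, 30]
term2 docs: [3, 6, 9, 15, 17, 21, 22, 23, 28, 30]
Intersection: [15, 17, 28, 30]
|intersection| = 4

4


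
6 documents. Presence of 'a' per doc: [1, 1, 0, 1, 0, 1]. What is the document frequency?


Checking each document for 'a':
Doc 1: present
Doc 2: present
Doc 3: absent
Doc 4: present
Doc 5: absent
Doc 6: present
df = sum of presences = 1 + 1 + 0 + 1 + 0 + 1 = 4

4


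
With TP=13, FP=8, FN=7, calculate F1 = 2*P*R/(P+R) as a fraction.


F1 = 2 * P * R / (P + R)
P = TP/(TP+FP) = 13/21 = 13/21
R = TP/(TP+FN) = 13/20 = 13/20
2 * P * R = 2 * 13/21 * 13/20 = 169/210
P + R = 13/21 + 13/20 = 533/420
F1 = 169/210 / 533/420 = 26/41

26/41


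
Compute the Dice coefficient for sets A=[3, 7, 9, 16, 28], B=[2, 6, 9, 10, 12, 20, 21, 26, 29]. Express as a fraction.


A intersect B = [9]
|A intersect B| = 1
|A| = 5, |B| = 9
Dice = 2*1 / (5+9)
= 2 / 14 = 1/7

1/7


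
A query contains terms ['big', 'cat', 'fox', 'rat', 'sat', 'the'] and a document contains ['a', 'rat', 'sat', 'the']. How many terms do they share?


Query terms: ['big', 'cat', 'fox', 'rat', 'sat', 'the']
Document terms: ['a', 'rat', 'sat', 'the']
Common terms: ['rat', 'sat', 'the']
Overlap count = 3

3


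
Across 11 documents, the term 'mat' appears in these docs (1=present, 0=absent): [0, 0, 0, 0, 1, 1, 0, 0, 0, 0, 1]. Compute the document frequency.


Checking each document for 'mat':
Doc 1: absent
Doc 2: absent
Doc 3: absent
Doc 4: absent
Doc 5: present
Doc 6: present
Doc 7: absent
Doc 8: absent
Doc 9: absent
Doc 10: absent
Doc 11: present
df = sum of presences = 0 + 0 + 0 + 0 + 1 + 1 + 0 + 0 + 0 + 0 + 1 = 3

3


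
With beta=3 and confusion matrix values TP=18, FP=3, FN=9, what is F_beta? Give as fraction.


P = TP/(TP+FP) = 18/21 = 6/7
R = TP/(TP+FN) = 18/27 = 2/3
beta^2 = 3^2 = 9
(1 + beta^2) = 10
Numerator = (1+beta^2)*P*R = 40/7
Denominator = beta^2*P + R = 54/7 + 2/3 = 176/21
F_beta = 15/22

15/22


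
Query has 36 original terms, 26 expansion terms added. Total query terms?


Original terms: 36
Expansion terms: 26
Total = 36 + 26 = 62

62


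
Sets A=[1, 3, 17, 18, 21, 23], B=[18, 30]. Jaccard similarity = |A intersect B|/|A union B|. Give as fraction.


A intersect B = [18]
|A intersect B| = 1
A union B = [1, 3, 17, 18, 21, 23, 30]
|A union B| = 7
Jaccard = 1/7 = 1/7

1/7


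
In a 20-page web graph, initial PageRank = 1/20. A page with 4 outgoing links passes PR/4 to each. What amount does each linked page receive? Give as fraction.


Initial PR = 1/20 = 1/20
Outlinks = 4
Contribution per link = PR / outlinks
= 1/20 / 4
= 1/80

1/80


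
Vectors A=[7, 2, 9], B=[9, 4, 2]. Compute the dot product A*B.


Dot product = sum of element-wise products
A[0]*B[0] = 7*9 = 63
A[1]*B[1] = 2*4 = 8
A[2]*B[2] = 9*2 = 18
Sum = 63 + 8 + 18 = 89

89


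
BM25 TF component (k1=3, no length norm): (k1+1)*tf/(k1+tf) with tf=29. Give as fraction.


BM25 TF component = (k1+1)*tf / (k1+tf)
k1 = 3, tf = 29
Numerator = (3+1)*29 = 116
Denominator = 3 + 29 = 32
= 116/32 = 29/8

29/8


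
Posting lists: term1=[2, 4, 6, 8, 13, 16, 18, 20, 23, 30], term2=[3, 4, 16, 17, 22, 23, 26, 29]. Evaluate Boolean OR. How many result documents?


Boolean OR: find union of posting lists
term1 docs: [2, 4, 6, 8, 13, 16, 18, 20, 23, 30]
term2 docs: [3, 4, 16, 17, 22, 23, 26, 29]
Union: [2, 3, 4, 6, 8, 13, 16, 17, 18, 20, 22, 23, 26, 29, 30]
|union| = 15

15


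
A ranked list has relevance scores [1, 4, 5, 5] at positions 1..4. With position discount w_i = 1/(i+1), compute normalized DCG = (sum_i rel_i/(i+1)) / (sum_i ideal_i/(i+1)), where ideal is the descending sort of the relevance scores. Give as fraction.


Position discount weights w_i = 1/(i+1) for i=1..4:
Weights = [1/2, 1/3, 1/4, 1/5]
Actual relevance: [1, 4, 5, 5]
DCG = 1/2 + 4/3 + 5/4 + 5/5 = 49/12
Ideal relevance (sorted desc): [5, 5, 4, 1]
Ideal DCG = 5/2 + 5/3 + 4/4 + 1/5 = 161/30
nDCG = DCG / ideal_DCG = 49/12 / 161/30 = 35/46

35/46


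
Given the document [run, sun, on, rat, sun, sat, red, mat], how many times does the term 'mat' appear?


Document has 8 words
Scanning for 'mat':
Found at positions: [7]
Count = 1

1


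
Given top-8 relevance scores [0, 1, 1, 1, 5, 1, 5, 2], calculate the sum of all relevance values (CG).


Cumulative Gain = sum of relevance scores
Position 1: rel=0, running sum=0
Position 2: rel=1, running sum=1
Position 3: rel=1, running sum=2
Position 4: rel=1, running sum=3
Position 5: rel=5, running sum=8
Position 6: rel=1, running sum=9
Position 7: rel=5, running sum=14
Position 8: rel=2, running sum=16
CG = 16

16


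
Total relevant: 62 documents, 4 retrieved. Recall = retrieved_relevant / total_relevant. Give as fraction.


Recall = retrieved_relevant / total_relevant
= 4 / 62
= 4 / (4 + 58)
= 2/31

2/31


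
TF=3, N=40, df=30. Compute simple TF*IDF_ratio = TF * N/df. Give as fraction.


TF * (N/df)
= 3 * (40/30)
= 3 * 4/3
= 4

4


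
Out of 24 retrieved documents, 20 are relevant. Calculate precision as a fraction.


Precision = relevant_retrieved / total_retrieved
= 20 / 24
= 20 / (20 + 4)
= 5/6

5/6


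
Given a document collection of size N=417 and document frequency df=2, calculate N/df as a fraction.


IDF ratio = N / df
= 417 / 2
= 417/2

417/2


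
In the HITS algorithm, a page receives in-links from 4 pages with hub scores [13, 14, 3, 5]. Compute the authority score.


Authority = sum of hub scores of in-linkers
In-link 1: hub score = 13
In-link 2: hub score = 14
In-link 3: hub score = 3
In-link 4: hub score = 5
Authority = 13 + 14 + 3 + 5 = 35

35


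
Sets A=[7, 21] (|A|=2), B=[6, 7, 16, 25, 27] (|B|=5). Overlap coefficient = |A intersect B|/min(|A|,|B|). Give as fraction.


A intersect B = [7]
|A intersect B| = 1
min(|A|, |B|) = min(2, 5) = 2
Overlap = 1 / 2 = 1/2

1/2


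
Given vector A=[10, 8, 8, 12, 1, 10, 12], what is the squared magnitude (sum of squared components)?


|A|^2 = sum of squared components
A[0]^2 = 10^2 = 100
A[1]^2 = 8^2 = 64
A[2]^2 = 8^2 = 64
A[3]^2 = 12^2 = 144
A[4]^2 = 1^2 = 1
A[5]^2 = 10^2 = 100
A[6]^2 = 12^2 = 144
Sum = 100 + 64 + 64 + 144 + 1 + 100 + 144 = 617

617


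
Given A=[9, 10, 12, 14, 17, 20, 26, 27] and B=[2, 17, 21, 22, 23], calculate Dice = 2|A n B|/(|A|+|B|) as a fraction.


A intersect B = [17]
|A intersect B| = 1
|A| = 8, |B| = 5
Dice = 2*1 / (8+5)
= 2 / 13 = 2/13

2/13


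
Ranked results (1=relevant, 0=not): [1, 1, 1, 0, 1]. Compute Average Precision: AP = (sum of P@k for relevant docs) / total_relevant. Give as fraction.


Computing P@k for each relevant position:
Position 1: relevant, P@1 = 1/1 = 1
Position 2: relevant, P@2 = 2/2 = 1
Position 3: relevant, P@3 = 3/3 = 1
Position 4: not relevant
Position 5: relevant, P@5 = 4/5 = 4/5
Sum of P@k = 1 + 1 + 1 + 4/5 = 19/5
AP = 19/5 / 4 = 19/20

19/20


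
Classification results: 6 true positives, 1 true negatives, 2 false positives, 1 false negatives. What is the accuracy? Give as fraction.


Accuracy = (TP + TN) / (TP + TN + FP + FN)
TP + TN = 6 + 1 = 7
Total = 6 + 1 + 2 + 1 = 10
Accuracy = 7 / 10 = 7/10

7/10


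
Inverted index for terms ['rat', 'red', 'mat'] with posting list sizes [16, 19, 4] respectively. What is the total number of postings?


Summing posting list sizes:
'rat': 16 postings
'red': 19 postings
'mat': 4 postings
Total = 16 + 19 + 4 = 39

39


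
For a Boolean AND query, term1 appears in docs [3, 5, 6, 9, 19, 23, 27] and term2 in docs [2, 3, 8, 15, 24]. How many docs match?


Boolean AND: find intersection of posting lists
term1 docs: [3, 5, 6, 9, 19, 23, 27]
term2 docs: [2, 3, 8, 15, 24]
Intersection: [3]
|intersection| = 1

1


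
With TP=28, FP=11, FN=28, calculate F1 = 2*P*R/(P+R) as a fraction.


F1 = 2 * P * R / (P + R)
P = TP/(TP+FP) = 28/39 = 28/39
R = TP/(TP+FN) = 28/56 = 1/2
2 * P * R = 2 * 28/39 * 1/2 = 28/39
P + R = 28/39 + 1/2 = 95/78
F1 = 28/39 / 95/78 = 56/95

56/95


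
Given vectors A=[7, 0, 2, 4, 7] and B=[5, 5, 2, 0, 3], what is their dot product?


Dot product = sum of element-wise products
A[0]*B[0] = 7*5 = 35
A[1]*B[1] = 0*5 = 0
A[2]*B[2] = 2*2 = 4
A[3]*B[3] = 4*0 = 0
A[4]*B[4] = 7*3 = 21
Sum = 35 + 0 + 4 + 0 + 21 = 60

60


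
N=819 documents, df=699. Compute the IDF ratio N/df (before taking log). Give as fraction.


IDF ratio = N / df
= 819 / 699
= 273/233

273/233


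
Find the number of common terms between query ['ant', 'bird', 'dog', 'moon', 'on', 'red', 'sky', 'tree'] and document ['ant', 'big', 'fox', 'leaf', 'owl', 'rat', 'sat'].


Query terms: ['ant', 'bird', 'dog', 'moon', 'on', 'red', 'sky', 'tree']
Document terms: ['ant', 'big', 'fox', 'leaf', 'owl', 'rat', 'sat']
Common terms: ['ant']
Overlap count = 1

1


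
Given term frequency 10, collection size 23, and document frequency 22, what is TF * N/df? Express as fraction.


TF * (N/df)
= 10 * (23/22)
= 10 * 23/22
= 115/11

115/11


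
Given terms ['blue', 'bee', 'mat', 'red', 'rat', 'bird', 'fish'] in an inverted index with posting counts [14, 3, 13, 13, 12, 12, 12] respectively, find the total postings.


Summing posting list sizes:
'blue': 14 postings
'bee': 3 postings
'mat': 13 postings
'red': 13 postings
'rat': 12 postings
'bird': 12 postings
'fish': 12 postings
Total = 14 + 3 + 13 + 13 + 12 + 12 + 12 = 79

79


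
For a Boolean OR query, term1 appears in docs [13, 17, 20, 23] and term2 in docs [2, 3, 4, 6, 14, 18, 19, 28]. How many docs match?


Boolean OR: find union of posting lists
term1 docs: [13, 17, 20, 23]
term2 docs: [2, 3, 4, 6, 14, 18, 19, 28]
Union: [2, 3, 4, 6, 13, 14, 17, 18, 19, 20, 23, 28]
|union| = 12

12


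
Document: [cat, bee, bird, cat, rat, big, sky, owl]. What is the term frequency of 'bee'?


Document has 8 words
Scanning for 'bee':
Found at positions: [1]
Count = 1

1


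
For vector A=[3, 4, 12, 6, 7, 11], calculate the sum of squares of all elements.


|A|^2 = sum of squared components
A[0]^2 = 3^2 = 9
A[1]^2 = 4^2 = 16
A[2]^2 = 12^2 = 144
A[3]^2 = 6^2 = 36
A[4]^2 = 7^2 = 49
A[5]^2 = 11^2 = 121
Sum = 9 + 16 + 144 + 36 + 49 + 121 = 375

375


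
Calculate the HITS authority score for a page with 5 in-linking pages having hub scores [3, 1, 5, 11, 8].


Authority = sum of hub scores of in-linkers
In-link 1: hub score = 3
In-link 2: hub score = 1
In-link 3: hub score = 5
In-link 4: hub score = 11
In-link 5: hub score = 8
Authority = 3 + 1 + 5 + 11 + 8 = 28

28


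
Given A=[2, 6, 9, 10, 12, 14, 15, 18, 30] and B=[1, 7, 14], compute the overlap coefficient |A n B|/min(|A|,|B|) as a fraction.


A intersect B = [14]
|A intersect B| = 1
min(|A|, |B|) = min(9, 3) = 3
Overlap = 1 / 3 = 1/3

1/3


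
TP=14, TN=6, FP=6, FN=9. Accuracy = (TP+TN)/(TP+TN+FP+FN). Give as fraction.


Accuracy = (TP + TN) / (TP + TN + FP + FN)
TP + TN = 14 + 6 = 20
Total = 14 + 6 + 6 + 9 = 35
Accuracy = 20 / 35 = 4/7

4/7


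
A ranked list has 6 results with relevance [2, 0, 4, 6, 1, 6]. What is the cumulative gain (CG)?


Cumulative Gain = sum of relevance scores
Position 1: rel=2, running sum=2
Position 2: rel=0, running sum=2
Position 3: rel=4, running sum=6
Position 4: rel=6, running sum=12
Position 5: rel=1, running sum=13
Position 6: rel=6, running sum=19
CG = 19

19


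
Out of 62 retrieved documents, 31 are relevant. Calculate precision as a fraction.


Precision = relevant_retrieved / total_retrieved
= 31 / 62
= 31 / (31 + 31)
= 1/2

1/2


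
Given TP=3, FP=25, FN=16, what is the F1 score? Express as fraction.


F1 = 2 * P * R / (P + R)
P = TP/(TP+FP) = 3/28 = 3/28
R = TP/(TP+FN) = 3/19 = 3/19
2 * P * R = 2 * 3/28 * 3/19 = 9/266
P + R = 3/28 + 3/19 = 141/532
F1 = 9/266 / 141/532 = 6/47

6/47


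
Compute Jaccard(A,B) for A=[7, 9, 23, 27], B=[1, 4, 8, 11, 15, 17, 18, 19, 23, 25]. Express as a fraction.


A intersect B = [23]
|A intersect B| = 1
A union B = [1, 4, 7, 8, 9, 11, 15, 17, 18, 19, 23, 25, 27]
|A union B| = 13
Jaccard = 1/13 = 1/13

1/13


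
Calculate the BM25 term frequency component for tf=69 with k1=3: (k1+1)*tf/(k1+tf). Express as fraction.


BM25 TF component = (k1+1)*tf / (k1+tf)
k1 = 3, tf = 69
Numerator = (3+1)*69 = 276
Denominator = 3 + 69 = 72
= 276/72 = 23/6

23/6


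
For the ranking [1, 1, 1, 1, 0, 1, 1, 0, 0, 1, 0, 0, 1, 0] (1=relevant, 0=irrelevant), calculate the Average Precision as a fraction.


Computing P@k for each relevant position:
Position 1: relevant, P@1 = 1/1 = 1
Position 2: relevant, P@2 = 2/2 = 1
Position 3: relevant, P@3 = 3/3 = 1
Position 4: relevant, P@4 = 4/4 = 1
Position 5: not relevant
Position 6: relevant, P@6 = 5/6 = 5/6
Position 7: relevant, P@7 = 6/7 = 6/7
Position 8: not relevant
Position 9: not relevant
Position 10: relevant, P@10 = 7/10 = 7/10
Position 11: not relevant
Position 12: not relevant
Position 13: relevant, P@13 = 8/13 = 8/13
Position 14: not relevant
Sum of P@k = 1 + 1 + 1 + 1 + 5/6 + 6/7 + 7/10 + 8/13 = 9563/1365
AP = 9563/1365 / 8 = 9563/10920

9563/10920


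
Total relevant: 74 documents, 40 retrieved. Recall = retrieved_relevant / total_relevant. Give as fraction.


Recall = retrieved_relevant / total_relevant
= 40 / 74
= 40 / (40 + 34)
= 20/37

20/37


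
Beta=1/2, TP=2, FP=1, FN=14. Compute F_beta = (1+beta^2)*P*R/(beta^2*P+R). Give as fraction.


P = TP/(TP+FP) = 2/3 = 2/3
R = TP/(TP+FN) = 2/16 = 1/8
beta^2 = 1/2^2 = 1/4
(1 + beta^2) = 5/4
Numerator = (1+beta^2)*P*R = 5/48
Denominator = beta^2*P + R = 1/6 + 1/8 = 7/24
F_beta = 5/14

5/14


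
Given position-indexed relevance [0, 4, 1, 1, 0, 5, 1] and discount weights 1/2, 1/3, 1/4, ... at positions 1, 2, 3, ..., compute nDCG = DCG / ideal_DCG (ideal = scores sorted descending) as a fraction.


Position discount weights w_i = 1/(i+1) for i=1..7:
Weights = [1/2, 1/3, 1/4, 1/5, 1/6, 1/7, 1/8]
Actual relevance: [0, 4, 1, 1, 0, 5, 1]
DCG = 0/2 + 4/3 + 1/4 + 1/5 + 0/6 + 5/7 + 1/8 = 2203/840
Ideal relevance (sorted desc): [5, 4, 1, 1, 1, 0, 0]
Ideal DCG = 5/2 + 4/3 + 1/4 + 1/5 + 1/6 + 0/7 + 0/8 = 89/20
nDCG = DCG / ideal_DCG = 2203/840 / 89/20 = 2203/3738

2203/3738


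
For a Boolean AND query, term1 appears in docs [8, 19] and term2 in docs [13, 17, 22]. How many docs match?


Boolean AND: find intersection of posting lists
term1 docs: [8, 19]
term2 docs: [13, 17, 22]
Intersection: []
|intersection| = 0

0


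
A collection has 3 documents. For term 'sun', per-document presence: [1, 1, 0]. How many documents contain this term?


Checking each document for 'sun':
Doc 1: present
Doc 2: present
Doc 3: absent
df = sum of presences = 1 + 1 + 0 = 2

2


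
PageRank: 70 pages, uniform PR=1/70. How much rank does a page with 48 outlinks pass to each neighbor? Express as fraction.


Initial PR = 1/70 = 1/70
Outlinks = 48
Contribution per link = PR / outlinks
= 1/70 / 48
= 1/3360

1/3360


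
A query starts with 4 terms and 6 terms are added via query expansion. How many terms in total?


Original terms: 4
Expansion terms: 6
Total = 4 + 6 = 10

10


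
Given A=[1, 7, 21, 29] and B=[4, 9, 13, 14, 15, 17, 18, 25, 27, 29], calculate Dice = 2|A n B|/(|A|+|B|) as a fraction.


A intersect B = [29]
|A intersect B| = 1
|A| = 4, |B| = 10
Dice = 2*1 / (4+10)
= 2 / 14 = 1/7

1/7


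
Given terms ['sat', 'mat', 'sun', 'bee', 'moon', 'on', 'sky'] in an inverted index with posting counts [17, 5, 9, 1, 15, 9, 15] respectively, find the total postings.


Summing posting list sizes:
'sat': 17 postings
'mat': 5 postings
'sun': 9 postings
'bee': 1 postings
'moon': 15 postings
'on': 9 postings
'sky': 15 postings
Total = 17 + 5 + 9 + 1 + 15 + 9 + 15 = 71

71


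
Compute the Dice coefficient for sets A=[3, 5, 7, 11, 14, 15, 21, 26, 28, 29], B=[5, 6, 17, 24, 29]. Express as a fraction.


A intersect B = [5, 29]
|A intersect B| = 2
|A| = 10, |B| = 5
Dice = 2*2 / (10+5)
= 4 / 15 = 4/15

4/15


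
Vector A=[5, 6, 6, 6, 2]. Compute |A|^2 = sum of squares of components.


|A|^2 = sum of squared components
A[0]^2 = 5^2 = 25
A[1]^2 = 6^2 = 36
A[2]^2 = 6^2 = 36
A[3]^2 = 6^2 = 36
A[4]^2 = 2^2 = 4
Sum = 25 + 36 + 36 + 36 + 4 = 137

137


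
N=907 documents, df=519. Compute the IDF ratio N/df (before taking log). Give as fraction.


IDF ratio = N / df
= 907 / 519
= 907/519

907/519


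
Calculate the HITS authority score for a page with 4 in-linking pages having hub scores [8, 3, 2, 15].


Authority = sum of hub scores of in-linkers
In-link 1: hub score = 8
In-link 2: hub score = 3
In-link 3: hub score = 2
In-link 4: hub score = 15
Authority = 8 + 3 + 2 + 15 = 28

28


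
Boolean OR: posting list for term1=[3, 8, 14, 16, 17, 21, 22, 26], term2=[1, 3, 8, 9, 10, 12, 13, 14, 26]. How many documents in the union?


Boolean OR: find union of posting lists
term1 docs: [3, 8, 14, 16, 17, 21, 22, 26]
term2 docs: [1, 3, 8, 9, 10, 12, 13, 14, 26]
Union: [1, 3, 8, 9, 10, 12, 13, 14, 16, 17, 21, 22, 26]
|union| = 13

13


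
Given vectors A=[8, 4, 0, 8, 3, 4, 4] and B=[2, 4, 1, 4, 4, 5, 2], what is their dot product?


Dot product = sum of element-wise products
A[0]*B[0] = 8*2 = 16
A[1]*B[1] = 4*4 = 16
A[2]*B[2] = 0*1 = 0
A[3]*B[3] = 8*4 = 32
A[4]*B[4] = 3*4 = 12
A[5]*B[5] = 4*5 = 20
A[6]*B[6] = 4*2 = 8
Sum = 16 + 16 + 0 + 32 + 12 + 20 + 8 = 104

104


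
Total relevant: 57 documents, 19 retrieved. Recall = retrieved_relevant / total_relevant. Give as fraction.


Recall = retrieved_relevant / total_relevant
= 19 / 57
= 19 / (19 + 38)
= 1/3

1/3


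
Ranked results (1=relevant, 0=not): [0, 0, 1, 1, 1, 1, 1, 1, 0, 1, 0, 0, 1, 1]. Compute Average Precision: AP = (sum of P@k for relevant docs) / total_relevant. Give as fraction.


Computing P@k for each relevant position:
Position 1: not relevant
Position 2: not relevant
Position 3: relevant, P@3 = 1/3 = 1/3
Position 4: relevant, P@4 = 2/4 = 1/2
Position 5: relevant, P@5 = 3/5 = 3/5
Position 6: relevant, P@6 = 4/6 = 2/3
Position 7: relevant, P@7 = 5/7 = 5/7
Position 8: relevant, P@8 = 6/8 = 3/4
Position 9: not relevant
Position 10: relevant, P@10 = 7/10 = 7/10
Position 11: not relevant
Position 12: not relevant
Position 13: relevant, P@13 = 8/13 = 8/13
Position 14: relevant, P@14 = 9/14 = 9/14
Sum of P@k = 1/3 + 1/2 + 3/5 + 2/3 + 5/7 + 3/4 + 7/10 + 8/13 + 9/14 = 10051/1820
AP = 10051/1820 / 9 = 10051/16380

10051/16380


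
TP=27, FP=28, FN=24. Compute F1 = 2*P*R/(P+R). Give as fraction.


F1 = 2 * P * R / (P + R)
P = TP/(TP+FP) = 27/55 = 27/55
R = TP/(TP+FN) = 27/51 = 9/17
2 * P * R = 2 * 27/55 * 9/17 = 486/935
P + R = 27/55 + 9/17 = 954/935
F1 = 486/935 / 954/935 = 27/53

27/53


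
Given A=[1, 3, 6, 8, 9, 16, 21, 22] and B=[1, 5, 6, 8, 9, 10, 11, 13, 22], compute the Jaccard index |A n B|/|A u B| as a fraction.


A intersect B = [1, 6, 8, 9, 22]
|A intersect B| = 5
A union B = [1, 3, 5, 6, 8, 9, 10, 11, 13, 16, 21, 22]
|A union B| = 12
Jaccard = 5/12 = 5/12

5/12


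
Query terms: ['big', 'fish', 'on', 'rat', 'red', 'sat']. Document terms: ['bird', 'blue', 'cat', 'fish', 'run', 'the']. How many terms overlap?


Query terms: ['big', 'fish', 'on', 'rat', 'red', 'sat']
Document terms: ['bird', 'blue', 'cat', 'fish', 'run', 'the']
Common terms: ['fish']
Overlap count = 1

1


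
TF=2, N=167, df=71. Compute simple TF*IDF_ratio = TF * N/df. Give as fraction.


TF * (N/df)
= 2 * (167/71)
= 2 * 167/71
= 334/71

334/71


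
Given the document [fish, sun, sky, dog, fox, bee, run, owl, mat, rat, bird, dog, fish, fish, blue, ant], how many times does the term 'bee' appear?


Document has 16 words
Scanning for 'bee':
Found at positions: [5]
Count = 1

1


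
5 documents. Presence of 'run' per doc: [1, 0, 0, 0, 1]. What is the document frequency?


Checking each document for 'run':
Doc 1: present
Doc 2: absent
Doc 3: absent
Doc 4: absent
Doc 5: present
df = sum of presences = 1 + 0 + 0 + 0 + 1 = 2

2


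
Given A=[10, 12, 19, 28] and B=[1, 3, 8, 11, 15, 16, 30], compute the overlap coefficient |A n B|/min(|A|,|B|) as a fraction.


A intersect B = []
|A intersect B| = 0
min(|A|, |B|) = min(4, 7) = 4
Overlap = 0 / 4 = 0

0


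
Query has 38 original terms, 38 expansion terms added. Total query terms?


Original terms: 38
Expansion terms: 38
Total = 38 + 38 = 76

76


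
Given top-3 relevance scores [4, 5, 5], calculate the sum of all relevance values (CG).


Cumulative Gain = sum of relevance scores
Position 1: rel=4, running sum=4
Position 2: rel=5, running sum=9
Position 3: rel=5, running sum=14
CG = 14

14


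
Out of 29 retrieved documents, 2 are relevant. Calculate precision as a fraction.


Precision = relevant_retrieved / total_retrieved
= 2 / 29
= 2 / (2 + 27)
= 2/29

2/29


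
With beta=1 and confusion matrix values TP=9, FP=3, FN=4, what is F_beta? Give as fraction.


P = TP/(TP+FP) = 9/12 = 3/4
R = TP/(TP+FN) = 9/13 = 9/13
beta^2 = 1^2 = 1
(1 + beta^2) = 2
Numerator = (1+beta^2)*P*R = 27/26
Denominator = beta^2*P + R = 3/4 + 9/13 = 75/52
F_beta = 18/25

18/25


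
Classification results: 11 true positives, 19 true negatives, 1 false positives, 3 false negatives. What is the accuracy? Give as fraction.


Accuracy = (TP + TN) / (TP + TN + FP + FN)
TP + TN = 11 + 19 = 30
Total = 11 + 19 + 1 + 3 = 34
Accuracy = 30 / 34 = 15/17

15/17


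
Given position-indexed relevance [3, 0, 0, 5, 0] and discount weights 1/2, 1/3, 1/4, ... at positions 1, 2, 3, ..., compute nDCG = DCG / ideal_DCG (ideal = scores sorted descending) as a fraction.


Position discount weights w_i = 1/(i+1) for i=1..5:
Weights = [1/2, 1/3, 1/4, 1/5, 1/6]
Actual relevance: [3, 0, 0, 5, 0]
DCG = 3/2 + 0/3 + 0/4 + 5/5 + 0/6 = 5/2
Ideal relevance (sorted desc): [5, 3, 0, 0, 0]
Ideal DCG = 5/2 + 3/3 + 0/4 + 0/5 + 0/6 = 7/2
nDCG = DCG / ideal_DCG = 5/2 / 7/2 = 5/7

5/7


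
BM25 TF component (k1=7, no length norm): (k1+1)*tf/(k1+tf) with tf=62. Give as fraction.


BM25 TF component = (k1+1)*tf / (k1+tf)
k1 = 7, tf = 62
Numerator = (7+1)*62 = 496
Denominator = 7 + 62 = 69
= 496/69 = 496/69

496/69


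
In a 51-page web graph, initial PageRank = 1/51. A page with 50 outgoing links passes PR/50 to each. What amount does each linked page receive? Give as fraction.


Initial PR = 1/51 = 1/51
Outlinks = 50
Contribution per link = PR / outlinks
= 1/51 / 50
= 1/2550

1/2550


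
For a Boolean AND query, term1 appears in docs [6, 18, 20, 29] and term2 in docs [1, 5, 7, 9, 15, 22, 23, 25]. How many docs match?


Boolean AND: find intersection of posting lists
term1 docs: [6, 18, 20, 29]
term2 docs: [1, 5, 7, 9, 15, 22, 23, 25]
Intersection: []
|intersection| = 0

0


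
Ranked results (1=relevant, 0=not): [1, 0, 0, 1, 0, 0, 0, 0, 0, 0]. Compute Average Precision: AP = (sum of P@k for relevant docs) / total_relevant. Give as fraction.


Computing P@k for each relevant position:
Position 1: relevant, P@1 = 1/1 = 1
Position 2: not relevant
Position 3: not relevant
Position 4: relevant, P@4 = 2/4 = 1/2
Position 5: not relevant
Position 6: not relevant
Position 7: not relevant
Position 8: not relevant
Position 9: not relevant
Position 10: not relevant
Sum of P@k = 1 + 1/2 = 3/2
AP = 3/2 / 2 = 3/4

3/4


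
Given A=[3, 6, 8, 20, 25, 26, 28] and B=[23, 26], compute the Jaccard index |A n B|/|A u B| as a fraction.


A intersect B = [26]
|A intersect B| = 1
A union B = [3, 6, 8, 20, 23, 25, 26, 28]
|A union B| = 8
Jaccard = 1/8 = 1/8

1/8


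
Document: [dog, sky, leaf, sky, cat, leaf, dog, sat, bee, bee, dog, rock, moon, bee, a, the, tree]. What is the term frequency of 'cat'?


Document has 17 words
Scanning for 'cat':
Found at positions: [4]
Count = 1

1


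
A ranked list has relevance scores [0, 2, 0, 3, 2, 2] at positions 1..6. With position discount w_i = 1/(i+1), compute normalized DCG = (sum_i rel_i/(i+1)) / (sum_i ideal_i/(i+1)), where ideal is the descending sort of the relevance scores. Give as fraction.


Position discount weights w_i = 1/(i+1) for i=1..6:
Weights = [1/2, 1/3, 1/4, 1/5, 1/6, 1/7]
Actual relevance: [0, 2, 0, 3, 2, 2]
DCG = 0/2 + 2/3 + 0/4 + 3/5 + 2/6 + 2/7 = 66/35
Ideal relevance (sorted desc): [3, 2, 2, 2, 0, 0]
Ideal DCG = 3/2 + 2/3 + 2/4 + 2/5 + 0/6 + 0/7 = 46/15
nDCG = DCG / ideal_DCG = 66/35 / 46/15 = 99/161

99/161


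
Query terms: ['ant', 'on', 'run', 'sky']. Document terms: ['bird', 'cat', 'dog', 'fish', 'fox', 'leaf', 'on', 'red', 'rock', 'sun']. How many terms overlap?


Query terms: ['ant', 'on', 'run', 'sky']
Document terms: ['bird', 'cat', 'dog', 'fish', 'fox', 'leaf', 'on', 'red', 'rock', 'sun']
Common terms: ['on']
Overlap count = 1

1


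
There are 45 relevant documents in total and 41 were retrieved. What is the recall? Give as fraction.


Recall = retrieved_relevant / total_relevant
= 41 / 45
= 41 / (41 + 4)
= 41/45

41/45


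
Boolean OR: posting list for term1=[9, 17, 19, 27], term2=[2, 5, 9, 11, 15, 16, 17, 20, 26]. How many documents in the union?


Boolean OR: find union of posting lists
term1 docs: [9, 17, 19, 27]
term2 docs: [2, 5, 9, 11, 15, 16, 17, 20, 26]
Union: [2, 5, 9, 11, 15, 16, 17, 19, 20, 26, 27]
|union| = 11

11


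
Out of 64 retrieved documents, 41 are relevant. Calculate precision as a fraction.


Precision = relevant_retrieved / total_retrieved
= 41 / 64
= 41 / (41 + 23)
= 41/64

41/64


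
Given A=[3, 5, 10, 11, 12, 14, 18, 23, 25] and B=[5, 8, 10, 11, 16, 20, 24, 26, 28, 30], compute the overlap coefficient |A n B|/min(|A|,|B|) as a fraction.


A intersect B = [5, 10, 11]
|A intersect B| = 3
min(|A|, |B|) = min(9, 10) = 9
Overlap = 3 / 9 = 1/3

1/3


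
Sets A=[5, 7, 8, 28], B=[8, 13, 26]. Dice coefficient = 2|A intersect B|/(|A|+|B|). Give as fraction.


A intersect B = [8]
|A intersect B| = 1
|A| = 4, |B| = 3
Dice = 2*1 / (4+3)
= 2 / 7 = 2/7

2/7


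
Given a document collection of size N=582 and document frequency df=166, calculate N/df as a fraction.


IDF ratio = N / df
= 582 / 166
= 291/83

291/83


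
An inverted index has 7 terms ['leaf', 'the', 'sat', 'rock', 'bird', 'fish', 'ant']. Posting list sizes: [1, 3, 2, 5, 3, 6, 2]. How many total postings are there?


Summing posting list sizes:
'leaf': 1 postings
'the': 3 postings
'sat': 2 postings
'rock': 5 postings
'bird': 3 postings
'fish': 6 postings
'ant': 2 postings
Total = 1 + 3 + 2 + 5 + 3 + 6 + 2 = 22

22


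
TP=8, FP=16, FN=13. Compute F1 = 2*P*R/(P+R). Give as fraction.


F1 = 2 * P * R / (P + R)
P = TP/(TP+FP) = 8/24 = 1/3
R = TP/(TP+FN) = 8/21 = 8/21
2 * P * R = 2 * 1/3 * 8/21 = 16/63
P + R = 1/3 + 8/21 = 5/7
F1 = 16/63 / 5/7 = 16/45

16/45


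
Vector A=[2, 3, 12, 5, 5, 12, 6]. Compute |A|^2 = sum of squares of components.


|A|^2 = sum of squared components
A[0]^2 = 2^2 = 4
A[1]^2 = 3^2 = 9
A[2]^2 = 12^2 = 144
A[3]^2 = 5^2 = 25
A[4]^2 = 5^2 = 25
A[5]^2 = 12^2 = 144
A[6]^2 = 6^2 = 36
Sum = 4 + 9 + 144 + 25 + 25 + 144 + 36 = 387

387


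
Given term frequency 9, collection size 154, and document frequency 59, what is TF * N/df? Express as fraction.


TF * (N/df)
= 9 * (154/59)
= 9 * 154/59
= 1386/59

1386/59


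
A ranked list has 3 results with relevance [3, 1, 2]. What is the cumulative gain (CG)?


Cumulative Gain = sum of relevance scores
Position 1: rel=3, running sum=3
Position 2: rel=1, running sum=4
Position 3: rel=2, running sum=6
CG = 6

6


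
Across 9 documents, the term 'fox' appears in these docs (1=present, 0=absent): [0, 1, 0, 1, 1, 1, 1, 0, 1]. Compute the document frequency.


Checking each document for 'fox':
Doc 1: absent
Doc 2: present
Doc 3: absent
Doc 4: present
Doc 5: present
Doc 6: present
Doc 7: present
Doc 8: absent
Doc 9: present
df = sum of presences = 0 + 1 + 0 + 1 + 1 + 1 + 1 + 0 + 1 = 6

6


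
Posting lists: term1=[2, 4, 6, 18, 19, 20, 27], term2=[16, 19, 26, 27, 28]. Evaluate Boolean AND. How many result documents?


Boolean AND: find intersection of posting lists
term1 docs: [2, 4, 6, 18, 19, 20, 27]
term2 docs: [16, 19, 26, 27, 28]
Intersection: [19, 27]
|intersection| = 2

2


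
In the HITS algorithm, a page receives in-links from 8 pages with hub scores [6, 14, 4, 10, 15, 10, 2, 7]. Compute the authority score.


Authority = sum of hub scores of in-linkers
In-link 1: hub score = 6
In-link 2: hub score = 14
In-link 3: hub score = 4
In-link 4: hub score = 10
In-link 5: hub score = 15
In-link 6: hub score = 10
In-link 7: hub score = 2
In-link 8: hub score = 7
Authority = 6 + 14 + 4 + 10 + 15 + 10 + 2 + 7 = 68

68


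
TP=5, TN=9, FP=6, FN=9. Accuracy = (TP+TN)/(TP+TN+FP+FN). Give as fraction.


Accuracy = (TP + TN) / (TP + TN + FP + FN)
TP + TN = 5 + 9 = 14
Total = 5 + 9 + 6 + 9 = 29
Accuracy = 14 / 29 = 14/29

14/29


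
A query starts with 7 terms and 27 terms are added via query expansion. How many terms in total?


Original terms: 7
Expansion terms: 27
Total = 7 + 27 = 34

34


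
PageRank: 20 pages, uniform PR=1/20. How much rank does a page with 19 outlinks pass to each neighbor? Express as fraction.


Initial PR = 1/20 = 1/20
Outlinks = 19
Contribution per link = PR / outlinks
= 1/20 / 19
= 1/380

1/380


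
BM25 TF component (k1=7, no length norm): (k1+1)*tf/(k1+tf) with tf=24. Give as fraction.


BM25 TF component = (k1+1)*tf / (k1+tf)
k1 = 7, tf = 24
Numerator = (7+1)*24 = 192
Denominator = 7 + 24 = 31
= 192/31 = 192/31

192/31


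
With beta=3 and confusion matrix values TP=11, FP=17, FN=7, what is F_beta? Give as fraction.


P = TP/(TP+FP) = 11/28 = 11/28
R = TP/(TP+FN) = 11/18 = 11/18
beta^2 = 3^2 = 9
(1 + beta^2) = 10
Numerator = (1+beta^2)*P*R = 605/252
Denominator = beta^2*P + R = 99/28 + 11/18 = 1045/252
F_beta = 11/19

11/19


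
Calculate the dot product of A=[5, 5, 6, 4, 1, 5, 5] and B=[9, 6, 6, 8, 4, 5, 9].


Dot product = sum of element-wise products
A[0]*B[0] = 5*9 = 45
A[1]*B[1] = 5*6 = 30
A[2]*B[2] = 6*6 = 36
A[3]*B[3] = 4*8 = 32
A[4]*B[4] = 1*4 = 4
A[5]*B[5] = 5*5 = 25
A[6]*B[6] = 5*9 = 45
Sum = 45 + 30 + 36 + 32 + 4 + 25 + 45 = 217

217


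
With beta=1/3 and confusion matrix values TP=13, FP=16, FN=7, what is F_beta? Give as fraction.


P = TP/(TP+FP) = 13/29 = 13/29
R = TP/(TP+FN) = 13/20 = 13/20
beta^2 = 1/3^2 = 1/9
(1 + beta^2) = 10/9
Numerator = (1+beta^2)*P*R = 169/522
Denominator = beta^2*P + R = 13/261 + 13/20 = 3653/5220
F_beta = 130/281

130/281


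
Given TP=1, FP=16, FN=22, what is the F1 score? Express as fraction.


F1 = 2 * P * R / (P + R)
P = TP/(TP+FP) = 1/17 = 1/17
R = TP/(TP+FN) = 1/23 = 1/23
2 * P * R = 2 * 1/17 * 1/23 = 2/391
P + R = 1/17 + 1/23 = 40/391
F1 = 2/391 / 40/391 = 1/20

1/20


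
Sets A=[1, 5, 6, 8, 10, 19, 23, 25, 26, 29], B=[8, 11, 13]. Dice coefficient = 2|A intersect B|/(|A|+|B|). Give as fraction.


A intersect B = [8]
|A intersect B| = 1
|A| = 10, |B| = 3
Dice = 2*1 / (10+3)
= 2 / 13 = 2/13

2/13


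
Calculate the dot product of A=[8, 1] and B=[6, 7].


Dot product = sum of element-wise products
A[0]*B[0] = 8*6 = 48
A[1]*B[1] = 1*7 = 7
Sum = 48 + 7 = 55

55


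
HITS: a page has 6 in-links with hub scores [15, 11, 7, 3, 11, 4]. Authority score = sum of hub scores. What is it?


Authority = sum of hub scores of in-linkers
In-link 1: hub score = 15
In-link 2: hub score = 11
In-link 3: hub score = 7
In-link 4: hub score = 3
In-link 5: hub score = 11
In-link 6: hub score = 4
Authority = 15 + 11 + 7 + 3 + 11 + 4 = 51

51


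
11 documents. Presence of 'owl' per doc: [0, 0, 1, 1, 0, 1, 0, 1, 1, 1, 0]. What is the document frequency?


Checking each document for 'owl':
Doc 1: absent
Doc 2: absent
Doc 3: present
Doc 4: present
Doc 5: absent
Doc 6: present
Doc 7: absent
Doc 8: present
Doc 9: present
Doc 10: present
Doc 11: absent
df = sum of presences = 0 + 0 + 1 + 1 + 0 + 1 + 0 + 1 + 1 + 1 + 0 = 6

6


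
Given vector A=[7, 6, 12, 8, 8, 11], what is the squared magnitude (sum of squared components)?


|A|^2 = sum of squared components
A[0]^2 = 7^2 = 49
A[1]^2 = 6^2 = 36
A[2]^2 = 12^2 = 144
A[3]^2 = 8^2 = 64
A[4]^2 = 8^2 = 64
A[5]^2 = 11^2 = 121
Sum = 49 + 36 + 144 + 64 + 64 + 121 = 478

478


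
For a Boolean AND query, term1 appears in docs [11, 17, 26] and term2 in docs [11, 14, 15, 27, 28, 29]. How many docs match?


Boolean AND: find intersection of posting lists
term1 docs: [11, 17, 26]
term2 docs: [11, 14, 15, 27, 28, 29]
Intersection: [11]
|intersection| = 1

1


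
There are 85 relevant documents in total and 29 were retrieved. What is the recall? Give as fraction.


Recall = retrieved_relevant / total_relevant
= 29 / 85
= 29 / (29 + 56)
= 29/85

29/85


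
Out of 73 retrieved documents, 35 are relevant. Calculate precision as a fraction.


Precision = relevant_retrieved / total_retrieved
= 35 / 73
= 35 / (35 + 38)
= 35/73

35/73


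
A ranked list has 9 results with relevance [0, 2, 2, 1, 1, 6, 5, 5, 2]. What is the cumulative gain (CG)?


Cumulative Gain = sum of relevance scores
Position 1: rel=0, running sum=0
Position 2: rel=2, running sum=2
Position 3: rel=2, running sum=4
Position 4: rel=1, running sum=5
Position 5: rel=1, running sum=6
Position 6: rel=6, running sum=12
Position 7: rel=5, running sum=17
Position 8: rel=5, running sum=22
Position 9: rel=2, running sum=24
CG = 24

24


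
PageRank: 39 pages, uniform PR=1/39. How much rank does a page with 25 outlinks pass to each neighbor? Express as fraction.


Initial PR = 1/39 = 1/39
Outlinks = 25
Contribution per link = PR / outlinks
= 1/39 / 25
= 1/975

1/975


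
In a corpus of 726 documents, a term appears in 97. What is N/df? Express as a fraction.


IDF ratio = N / df
= 726 / 97
= 726/97

726/97


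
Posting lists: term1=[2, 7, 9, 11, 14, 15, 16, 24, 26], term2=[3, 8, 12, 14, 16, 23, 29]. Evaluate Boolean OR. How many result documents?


Boolean OR: find union of posting lists
term1 docs: [2, 7, 9, 11, 14, 15, 16, 24, 26]
term2 docs: [3, 8, 12, 14, 16, 23, 29]
Union: [2, 3, 7, 8, 9, 11, 12, 14, 15, 16, 23, 24, 26, 29]
|union| = 14

14


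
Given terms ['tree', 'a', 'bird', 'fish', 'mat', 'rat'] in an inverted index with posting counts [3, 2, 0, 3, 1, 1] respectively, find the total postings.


Summing posting list sizes:
'tree': 3 postings
'a': 2 postings
'bird': 0 postings
'fish': 3 postings
'mat': 1 postings
'rat': 1 postings
Total = 3 + 2 + 0 + 3 + 1 + 1 = 10

10


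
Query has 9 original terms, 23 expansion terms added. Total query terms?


Original terms: 9
Expansion terms: 23
Total = 9 + 23 = 32

32


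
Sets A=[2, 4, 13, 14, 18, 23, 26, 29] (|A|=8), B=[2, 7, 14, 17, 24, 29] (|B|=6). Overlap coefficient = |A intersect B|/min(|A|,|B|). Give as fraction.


A intersect B = [2, 14, 29]
|A intersect B| = 3
min(|A|, |B|) = min(8, 6) = 6
Overlap = 3 / 6 = 1/2

1/2


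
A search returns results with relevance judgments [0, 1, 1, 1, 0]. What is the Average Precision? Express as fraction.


Computing P@k for each relevant position:
Position 1: not relevant
Position 2: relevant, P@2 = 1/2 = 1/2
Position 3: relevant, P@3 = 2/3 = 2/3
Position 4: relevant, P@4 = 3/4 = 3/4
Position 5: not relevant
Sum of P@k = 1/2 + 2/3 + 3/4 = 23/12
AP = 23/12 / 3 = 23/36

23/36


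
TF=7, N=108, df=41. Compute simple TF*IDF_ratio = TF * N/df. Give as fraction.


TF * (N/df)
= 7 * (108/41)
= 7 * 108/41
= 756/41

756/41
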